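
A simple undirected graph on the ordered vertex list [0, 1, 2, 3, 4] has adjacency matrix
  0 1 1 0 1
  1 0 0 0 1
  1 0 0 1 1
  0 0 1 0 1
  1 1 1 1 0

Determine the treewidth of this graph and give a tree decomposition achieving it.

Every bag has size at most 3, so the width is 3 − 1 = 2 and tw(G) ≤ 2. On the other hand G contains the 3-clique {0, 1, 4}. A clique must lie in a single bag of any decomposition, so no decomposition can have width below 2. Combining the bounds, tw(G) = 2.

Treewidth 2.
One such decomposition:
Bags: B1 = {2, 3, 4}  B2 = {0, 2, 4}  B3 = {0, 1, 4}
Tree: B1–B2, B2–B3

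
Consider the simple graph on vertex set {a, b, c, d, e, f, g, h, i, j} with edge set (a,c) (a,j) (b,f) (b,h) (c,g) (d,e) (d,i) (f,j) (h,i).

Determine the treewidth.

A width-1 tree decomposition is:
Bags: B1 = {c, g}  B2 = {a, c}  B3 = {a, j}  B4 = {f, j}  B5 = {b, f}  B6 = {b, h}  B7 = {h, i}  B8 = {d, i}  B9 = {d, e}
Tree: B1–B2, B2–B3, B3–B4, B4–B5, B5–B6, B6–B7, B7–B8, B8–B9
Each bag holds 2 vertices, so the decomposition has width 1, which upper-bounds the treewidth. Since G has at least one edge (e.g. g–c), it is not an edgeless graph, so tw(G) ≥ 1. Hence tw(G) = 1 exactly.

1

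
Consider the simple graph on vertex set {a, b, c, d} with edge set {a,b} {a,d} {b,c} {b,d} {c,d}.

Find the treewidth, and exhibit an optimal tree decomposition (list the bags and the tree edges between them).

Treewidth 2.
One such decomposition:
Bags: B1 = {b, c, d}  B2 = {a, b, d}
Tree: B1–B2

Every bag has size at most 3, so the width is 3 − 1 = 2 and tw(G) ≤ 2. Conversely, {b, c, d} is a clique of size 3, and the vertices of any clique must share a bag in every tree decomposition; so some bag has ≥ 3 vertices and tw(G) ≥ 2. Combining the bounds, tw(G) = 2.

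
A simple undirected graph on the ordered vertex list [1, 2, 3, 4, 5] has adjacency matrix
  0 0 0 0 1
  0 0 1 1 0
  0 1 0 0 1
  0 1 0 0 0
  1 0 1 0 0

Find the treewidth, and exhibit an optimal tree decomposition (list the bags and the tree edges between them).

Treewidth 1.
One such decomposition:
Bags: B1 = {2, 4}  B2 = {2, 3}  B3 = {3, 5}  B4 = {1, 5}
Tree: B1–B2, B2–B3, B3–B4

Each bag holds 2 vertices, so the decomposition has width 1, which upper-bounds the treewidth. Any graph with an edge has treewidth ≥ 1, and G has the edge 4–2. Combining the bounds, tw(G) = 1.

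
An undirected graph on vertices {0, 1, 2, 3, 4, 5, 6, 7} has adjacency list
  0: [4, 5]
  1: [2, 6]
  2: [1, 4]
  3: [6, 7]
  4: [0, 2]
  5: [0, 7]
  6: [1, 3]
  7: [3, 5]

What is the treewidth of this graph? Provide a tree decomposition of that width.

Treewidth 2.
One optimal decomposition is:
Bags: B1 = {0, 2, 4}  B2 = {0, 2, 5}  B3 = {2, 5, 7}  B4 = {2, 3, 7}  B5 = {2, 3, 6}  B6 = {1, 2, 6}
Tree: B1–B2, B2–B3, B3–B4, B4–B5, B5–B6

Each bag holds 3 vertices, so the decomposition has width 2, which upper-bounds the treewidth. Since 2–4–0–5–7–3–6–1–2 is a cycle in G, G is not acyclic. Forests are exactly the graphs of treewidth ≤ 1, so tw(G) ≥ 2. Hence tw(G) = 2 exactly.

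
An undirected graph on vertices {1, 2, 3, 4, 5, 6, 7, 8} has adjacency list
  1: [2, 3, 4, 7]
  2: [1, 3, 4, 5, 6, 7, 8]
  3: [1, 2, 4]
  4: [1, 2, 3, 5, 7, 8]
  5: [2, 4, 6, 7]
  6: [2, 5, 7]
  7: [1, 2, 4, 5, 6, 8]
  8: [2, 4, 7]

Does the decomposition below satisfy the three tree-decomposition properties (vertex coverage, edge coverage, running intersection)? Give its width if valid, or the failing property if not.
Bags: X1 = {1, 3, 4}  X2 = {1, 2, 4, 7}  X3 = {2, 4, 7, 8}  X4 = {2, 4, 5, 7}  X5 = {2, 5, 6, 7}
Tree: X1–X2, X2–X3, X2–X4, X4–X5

No — edge (2,3) lies in no bag.

A tree decomposition must satisfy three properties: every vertex lies in some bag; for every edge, both endpoints lie together in some bag; and for every vertex, the bags containing it form a connected subtree. Here edge (2,3) lies in no bag, so the decomposition is invalid.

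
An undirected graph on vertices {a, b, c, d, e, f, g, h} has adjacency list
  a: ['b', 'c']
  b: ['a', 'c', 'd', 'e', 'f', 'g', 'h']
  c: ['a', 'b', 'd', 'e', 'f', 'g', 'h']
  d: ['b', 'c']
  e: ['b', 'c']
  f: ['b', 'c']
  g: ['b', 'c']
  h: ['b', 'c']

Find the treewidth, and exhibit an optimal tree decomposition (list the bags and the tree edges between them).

The largest bag has 3 vertices, giving width 2; this decomposition certifies tw(G) ≤ 2. Conversely, {b, c, d} is a clique of size 3, and the vertices of any clique must share a bag in every tree decomposition; so some bag has ≥ 3 vertices and tw(G) ≥ 2. Combining the bounds, tw(G) = 2.

Treewidth 2.
Bags: B1 = {b, c, e}  B2 = {b, c, d}  B3 = {a, b, c}  B4 = {b, c, g}  B5 = {b, c, f}  B6 = {b, c, h}
Tree: B1–B2, B2–B3, B2–B4, B1–B5, B2–B6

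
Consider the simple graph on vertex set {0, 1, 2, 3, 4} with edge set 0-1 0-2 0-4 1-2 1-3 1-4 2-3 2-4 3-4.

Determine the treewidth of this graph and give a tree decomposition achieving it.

Treewidth 3.
One such decomposition:
Bags: B1 = {0, 1, 2, 4}  B2 = {1, 2, 3, 4}
Tree: B1–B2

Each bag holds 4 vertices, so the decomposition has width 3, which upper-bounds the treewidth. Conversely, {0, 1, 2, 4} is a clique of size 4, and the vertices of any clique must share a bag in every tree decomposition; so some bag has ≥ 4 vertices and tw(G) ≥ 3. Therefore the treewidth is 3.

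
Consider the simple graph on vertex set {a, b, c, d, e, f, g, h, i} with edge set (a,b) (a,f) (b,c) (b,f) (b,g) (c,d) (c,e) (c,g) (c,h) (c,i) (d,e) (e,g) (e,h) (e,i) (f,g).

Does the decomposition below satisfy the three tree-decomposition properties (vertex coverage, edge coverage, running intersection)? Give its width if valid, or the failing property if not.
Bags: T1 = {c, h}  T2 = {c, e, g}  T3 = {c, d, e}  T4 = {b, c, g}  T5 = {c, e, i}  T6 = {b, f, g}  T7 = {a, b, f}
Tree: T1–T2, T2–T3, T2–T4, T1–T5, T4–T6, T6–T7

A tree decomposition must satisfy three properties: every vertex lies in some bag; for every edge, both endpoints lie together in some bag; and for every vertex, the bags containing it form a connected subtree. Here edge (e,h) lies in no bag, so the decomposition is invalid.

No — edge (e,h) lies in no bag.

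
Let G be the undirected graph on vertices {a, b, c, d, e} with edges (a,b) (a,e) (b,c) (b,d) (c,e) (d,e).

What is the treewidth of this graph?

A width-2 tree decomposition is:
Bags: B1 = {b, c, e}  B2 = {b, d, e}  B3 = {a, b, e}
Tree: B1–B2, B2–B3
Every bag has size at most 3, so the width is 3 − 1 = 2 and tw(G) ≤ 2. Since e–c–b–d–e is a cycle in G, G is not acyclic. Forests are exactly the graphs of treewidth ≤ 1, so tw(G) ≥ 2. Hence tw(G) = 2 exactly.

2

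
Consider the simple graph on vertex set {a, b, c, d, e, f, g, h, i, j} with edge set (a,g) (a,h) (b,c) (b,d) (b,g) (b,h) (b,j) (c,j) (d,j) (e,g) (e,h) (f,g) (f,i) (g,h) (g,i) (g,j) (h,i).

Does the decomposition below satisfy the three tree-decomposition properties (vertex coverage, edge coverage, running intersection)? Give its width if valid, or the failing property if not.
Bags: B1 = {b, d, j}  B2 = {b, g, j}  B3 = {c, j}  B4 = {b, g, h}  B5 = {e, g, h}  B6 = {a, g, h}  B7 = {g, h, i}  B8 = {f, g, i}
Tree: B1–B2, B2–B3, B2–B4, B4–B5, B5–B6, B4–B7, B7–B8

A tree decomposition must satisfy three properties: every vertex lies in some bag; for every edge, both endpoints lie together in some bag; and for every vertex, the bags containing it form a connected subtree. Here edge (b,c) lies in no bag, so the decomposition is invalid.

No — edge (b,c) lies in no bag.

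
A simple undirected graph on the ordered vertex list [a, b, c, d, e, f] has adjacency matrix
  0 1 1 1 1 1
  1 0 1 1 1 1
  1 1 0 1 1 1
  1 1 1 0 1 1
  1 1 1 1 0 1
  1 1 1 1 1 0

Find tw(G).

A width-5 tree decomposition is:
Bags: B1 = {a, b, c, d, e, f}
Tree: (single bag)
With just one bag of size 6, the width is 6 − 1 = 5, so tw(G) ≤ 5. Conversely, {a, b, c, d, e, f} is a clique of size 6, and the vertices of any clique must share a bag in every tree decomposition; so some bag has ≥ 6 vertices and tw(G) ≥ 5. Hence tw(G) = 5 exactly.

5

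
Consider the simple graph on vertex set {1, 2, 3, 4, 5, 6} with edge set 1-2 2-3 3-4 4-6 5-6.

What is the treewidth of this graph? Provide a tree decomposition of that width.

Treewidth 1.
Bags: B1 = {1, 2}  B2 = {2, 3}  B3 = {3, 4}  B4 = {4, 6}  B5 = {5, 6}
Tree: B1–B2, B2–B3, B3–B4, B4–B5

The largest bag has 2 vertices, giving width 1; this decomposition certifies tw(G) ≤ 1. Since G has at least one edge (e.g. 1–2), it is not an edgeless graph, so tw(G) ≥ 1. Combining the bounds, tw(G) = 1.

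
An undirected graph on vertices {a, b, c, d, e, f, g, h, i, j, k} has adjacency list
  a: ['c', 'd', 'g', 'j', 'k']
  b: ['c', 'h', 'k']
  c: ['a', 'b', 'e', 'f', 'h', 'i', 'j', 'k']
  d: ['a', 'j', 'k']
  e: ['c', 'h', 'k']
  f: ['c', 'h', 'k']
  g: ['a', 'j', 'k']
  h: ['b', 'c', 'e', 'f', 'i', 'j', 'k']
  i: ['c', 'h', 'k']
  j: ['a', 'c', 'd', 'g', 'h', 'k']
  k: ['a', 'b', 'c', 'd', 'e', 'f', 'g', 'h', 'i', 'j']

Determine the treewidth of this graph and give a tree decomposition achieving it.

The largest bag has 4 vertices, giving width 3; this decomposition certifies tw(G) ≤ 3. For the lower bound, the 4 vertices {a, d, j, k} are pairwise adjacent, and any tree decomposition puts a clique entirely inside one bag — forcing width ≥ 3. Hence tw(G) = 3 exactly.

Treewidth 3.
Bags: B1 = {c, h, i, k}  B2 = {b, c, h, k}  B3 = {c, e, h, k}  B4 = {c, f, h, k}  B5 = {c, h, j, k}  B6 = {a, c, j, k}  B7 = {a, g, j, k}  B8 = {a, d, j, k}
Tree: B1–B2, B2–B3, B3–B4, B3–B5, B5–B6, B6–B7, B7–B8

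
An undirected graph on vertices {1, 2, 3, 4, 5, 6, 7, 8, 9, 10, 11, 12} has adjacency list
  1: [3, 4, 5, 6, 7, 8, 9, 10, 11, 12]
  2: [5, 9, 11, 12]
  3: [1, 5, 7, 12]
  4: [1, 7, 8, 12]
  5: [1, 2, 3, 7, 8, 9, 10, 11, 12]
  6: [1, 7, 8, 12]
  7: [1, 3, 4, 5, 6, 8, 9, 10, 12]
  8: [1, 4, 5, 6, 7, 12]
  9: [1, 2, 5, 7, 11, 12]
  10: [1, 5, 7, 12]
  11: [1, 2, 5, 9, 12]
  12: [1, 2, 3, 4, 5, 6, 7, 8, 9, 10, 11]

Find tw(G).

4

A width-4 tree decomposition is:
Bags: B1 = {1, 5, 7, 9, 12}  B2 = {1, 5, 9, 11, 12}  B3 = {1, 3, 5, 7, 12}  B4 = {1, 5, 7, 8, 12}  B5 = {2, 5, 9, 11, 12}  B6 = {1, 6, 7, 8, 12}  B7 = {1, 5, 7, 10, 12}  B8 = {1, 4, 7, 8, 12}
Tree: B1–B2, B1–B3, B1–B4, B2–B5, B4–B6, B1–B7, B4–B8
Every bag has size at most 5, so the width is 5 − 1 = 4 and tw(G) ≤ 4. Conversely, {1, 5, 9, 11, 12} is a clique of size 5, and the vertices of any clique must share a bag in every tree decomposition; so some bag has ≥ 5 vertices and tw(G) ≥ 4. Therefore the treewidth is 4.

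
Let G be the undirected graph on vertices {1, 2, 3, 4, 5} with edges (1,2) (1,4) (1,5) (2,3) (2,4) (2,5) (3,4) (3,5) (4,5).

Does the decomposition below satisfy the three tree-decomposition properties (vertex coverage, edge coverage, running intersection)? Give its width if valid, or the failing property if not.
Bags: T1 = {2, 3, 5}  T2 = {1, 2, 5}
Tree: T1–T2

No — vertex 4 appears in no bag.

A tree decomposition must satisfy three properties: every vertex lies in some bag; for every edge, both endpoints lie together in some bag; and for every vertex, the bags containing it form a connected subtree. Here vertex 4 appears in no bag, so the decomposition is invalid.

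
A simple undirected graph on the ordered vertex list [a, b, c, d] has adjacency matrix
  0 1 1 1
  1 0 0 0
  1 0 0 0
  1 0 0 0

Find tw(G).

A width-1 tree decomposition is:
Bags: B1 = {a, c}  B2 = {a, b}  B3 = {a, d}
Tree: B1–B2, B1–B3
Every bag has size at most 2, so the width is 2 − 1 = 1 and tw(G) ≤ 1. Since G has at least one edge (e.g. c–a), it is not an edgeless graph, so tw(G) ≥ 1. The upper and lower bounds meet at 1, so that is the treewidth.

1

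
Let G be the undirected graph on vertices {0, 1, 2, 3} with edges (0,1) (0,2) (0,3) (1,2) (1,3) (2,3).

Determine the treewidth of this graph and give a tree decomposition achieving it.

Treewidth 3.
Bags: B1 = {0, 1, 2, 3}
Tree: (single bag)

With just one bag of size 4, the width is 4 − 1 = 3, so tw(G) ≤ 3. Conversely, {0, 1, 2, 3} is a clique of size 4, and the vertices of any clique must share a bag in every tree decomposition; so some bag has ≥ 4 vertices and tw(G) ≥ 3. Therefore the treewidth is 3.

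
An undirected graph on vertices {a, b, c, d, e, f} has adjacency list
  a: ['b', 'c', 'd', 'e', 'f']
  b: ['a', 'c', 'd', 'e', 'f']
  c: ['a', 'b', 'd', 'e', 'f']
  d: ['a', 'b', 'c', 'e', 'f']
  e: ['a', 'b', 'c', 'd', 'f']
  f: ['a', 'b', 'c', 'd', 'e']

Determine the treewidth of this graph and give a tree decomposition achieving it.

Treewidth 5.
One such decomposition:
Bags: B1 = {a, b, c, d, e, f}
Tree: (single bag)

A single bag containing all 6 vertices is trivially a valid decomposition of width 5. For the lower bound, the 6 vertices {a, b, c, d, e, f} are pairwise adjacent, and any tree decomposition puts a clique entirely inside one bag — forcing width ≥ 5. Combining the bounds, tw(G) = 5.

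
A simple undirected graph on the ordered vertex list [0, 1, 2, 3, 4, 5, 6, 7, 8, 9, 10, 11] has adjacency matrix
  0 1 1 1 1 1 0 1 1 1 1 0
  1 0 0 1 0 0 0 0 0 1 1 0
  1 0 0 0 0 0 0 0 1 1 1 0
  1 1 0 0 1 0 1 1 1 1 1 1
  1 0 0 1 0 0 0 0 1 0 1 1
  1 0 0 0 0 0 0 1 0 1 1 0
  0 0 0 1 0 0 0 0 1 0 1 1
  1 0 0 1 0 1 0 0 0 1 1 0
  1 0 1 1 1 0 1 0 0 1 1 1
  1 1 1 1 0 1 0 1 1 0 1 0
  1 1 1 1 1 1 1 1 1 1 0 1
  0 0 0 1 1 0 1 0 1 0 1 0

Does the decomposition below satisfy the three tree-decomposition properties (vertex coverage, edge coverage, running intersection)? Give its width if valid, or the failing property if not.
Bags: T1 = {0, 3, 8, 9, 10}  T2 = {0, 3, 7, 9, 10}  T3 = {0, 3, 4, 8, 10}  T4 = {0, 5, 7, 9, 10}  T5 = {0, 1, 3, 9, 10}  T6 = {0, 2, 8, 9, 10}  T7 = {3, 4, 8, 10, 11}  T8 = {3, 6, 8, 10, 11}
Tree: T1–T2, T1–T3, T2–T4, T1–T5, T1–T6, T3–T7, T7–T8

Yes; width 4.

Checking the three conditions: (i) the bags cover all of {0, 1, 2, 3, 4, 5, 6, 7, 8, 9, 10, 11}; (ii) for each edge, some bag contains both endpoints; (iii) the bags containing any fixed vertex form a subtree. All hold, so the decomposition is valid with width 5 − 1 = 4.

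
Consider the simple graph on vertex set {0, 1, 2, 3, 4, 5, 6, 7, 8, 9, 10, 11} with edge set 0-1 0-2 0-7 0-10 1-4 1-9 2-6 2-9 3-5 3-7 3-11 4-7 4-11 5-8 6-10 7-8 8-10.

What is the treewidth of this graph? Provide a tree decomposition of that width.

Treewidth 3.
Bags: B1 = {2, 6, 9, 10}  B2 = {0, 2, 9, 10}  B3 = {0, 1, 9, 10}  B4 = {0, 1, 8, 10}  B5 = {0, 1, 7, 8}  B6 = {1, 4, 7, 8}  B7 = {4, 5, 7, 8}  B8 = {3, 4, 5, 7}  B9 = {3, 4, 5, 11}
Tree: B1–B2, B2–B3, B3–B4, B4–B5, B5–B6, B6–B7, B7–B8, B8–B9

The largest bag has 4 vertices, giving width 3; this decomposition certifies tw(G) ≤ 3. For the lower bound: the 4 vertex sets {2,6,9}, {10}, {0}, {1,4,7,8} are disjoint, each induces a connected subgraph, and every pair is joined by at least one edge of G. Contracting each set to a single vertex therefore yields K_{4} as a minor, and since treewidth is minor-monotone, tw(G) ≥ tw(K_{4}) = 3. Hence tw(G) = 3 exactly.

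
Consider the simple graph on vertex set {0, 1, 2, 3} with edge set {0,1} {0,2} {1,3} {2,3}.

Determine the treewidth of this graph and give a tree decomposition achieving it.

Treewidth 2.
One such decomposition:
Bags: B1 = {0, 2, 3}  B2 = {0, 1, 3}
Tree: B1–B2

Each bag holds 3 vertices, so the decomposition has width 2, which upper-bounds the treewidth. For the lower bound, G contains the cycle 0–2–3–1–0, so G is not a forest; only forests have treewidth ≤ 1, hence tw(G) ≥ 2. Therefore the treewidth is 2.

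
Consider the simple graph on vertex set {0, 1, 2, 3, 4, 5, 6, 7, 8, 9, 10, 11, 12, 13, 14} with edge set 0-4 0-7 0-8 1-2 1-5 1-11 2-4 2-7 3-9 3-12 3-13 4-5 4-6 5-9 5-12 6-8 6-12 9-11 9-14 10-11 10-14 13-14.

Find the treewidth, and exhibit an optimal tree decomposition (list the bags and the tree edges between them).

Each bag holds 4 vertices, so the decomposition has width 3, which upper-bounds the treewidth. For the lower bound: the 4 vertex sets {10,13,14}, {11}, {9}, {1,3,5,12} are disjoint, each induces a connected subgraph, and every pair is joined by at least one edge of G. Contracting each set to a single vertex therefore yields K_{4} as a minor, and since treewidth is minor-monotone, tw(G) ≥ tw(K_{4}) = 3. Hence tw(G) = 3 exactly.

Treewidth 3.
One such decomposition:
Bags: B1 = {10, 11, 13, 14}  B2 = {9, 11, 13, 14}  B3 = {3, 9, 11, 13}  B4 = {1, 3, 9, 11}  B5 = {1, 3, 5, 9}  B6 = {1, 3, 5, 12}  B7 = {1, 2, 5, 12}  B8 = {2, 4, 5, 12}  B9 = {2, 4, 6, 12}  B10 = {2, 4, 6, 7}  B11 = {0, 4, 6, 7}  B12 = {0, 6, 7, 8}
Tree: B1–B2, B2–B3, B3–B4, B4–B5, B5–B6, B6–B7, B7–B8, B8–B9, B9–B10, B10–B11, B11–B12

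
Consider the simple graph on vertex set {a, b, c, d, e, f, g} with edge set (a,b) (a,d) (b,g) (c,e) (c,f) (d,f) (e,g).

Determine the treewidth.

A width-2 tree decomposition is:
Bags: B1 = {c, e, f}  B2 = {e, f, g}  B3 = {b, f, g}  B4 = {a, b, f}  B5 = {a, d, f}
Tree: B1–B2, B2–B3, B3–B4, B4–B5
Each bag holds 3 vertices, so the decomposition has width 2, which upper-bounds the treewidth. The edges f–c–e–g–b–a–d–f form a cycle, so G is not a tree and its treewidth is at least 2. Hence tw(G) = 2 exactly.

2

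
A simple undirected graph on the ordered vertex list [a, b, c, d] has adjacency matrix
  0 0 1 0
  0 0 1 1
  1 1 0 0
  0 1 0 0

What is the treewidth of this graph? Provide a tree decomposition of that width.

Treewidth 1.
Bags: B1 = {b, d}  B2 = {b, c}  B3 = {a, c}
Tree: B1–B2, B2–B3

Every bag has size at most 2, so the width is 2 − 1 = 1 and tw(G) ≤ 1. Any graph with an edge has treewidth ≥ 1, and G has the edge b–d. Therefore the treewidth is 1.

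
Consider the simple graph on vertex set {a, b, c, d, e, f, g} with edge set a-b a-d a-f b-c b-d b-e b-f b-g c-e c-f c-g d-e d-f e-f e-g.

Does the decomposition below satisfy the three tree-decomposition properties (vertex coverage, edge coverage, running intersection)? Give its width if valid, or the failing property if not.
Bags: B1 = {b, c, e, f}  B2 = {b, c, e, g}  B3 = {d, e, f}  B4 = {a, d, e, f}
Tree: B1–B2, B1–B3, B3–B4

A tree decomposition must satisfy three properties: every vertex lies in some bag; for every edge, both endpoints lie together in some bag; and for every vertex, the bags containing it form a connected subtree. Here edge (b,d) lies in no bag, so the decomposition is invalid.

No — edge (b,d) lies in no bag.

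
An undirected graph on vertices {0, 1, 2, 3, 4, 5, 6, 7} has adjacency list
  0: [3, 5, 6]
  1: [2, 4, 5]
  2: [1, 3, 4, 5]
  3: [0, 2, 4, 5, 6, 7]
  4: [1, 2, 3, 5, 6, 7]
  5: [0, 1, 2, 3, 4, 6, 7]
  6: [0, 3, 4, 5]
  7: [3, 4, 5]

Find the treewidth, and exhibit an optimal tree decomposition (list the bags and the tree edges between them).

Treewidth 3.
One optimal decomposition is:
Bags: B1 = {2, 3, 4, 5}  B2 = {3, 4, 5, 7}  B3 = {1, 2, 4, 5}  B4 = {3, 4, 5, 6}  B5 = {0, 3, 5, 6}
Tree: B1–B2, B1–B3, B1–B4, B4–B5

Each bag holds 4 vertices, so the decomposition has width 3, which upper-bounds the treewidth. Conversely, {1, 2, 4, 5} is a clique of size 4, and the vertices of any clique must share a bag in every tree decomposition; so some bag has ≥ 4 vertices and tw(G) ≥ 3. Therefore the treewidth is 3.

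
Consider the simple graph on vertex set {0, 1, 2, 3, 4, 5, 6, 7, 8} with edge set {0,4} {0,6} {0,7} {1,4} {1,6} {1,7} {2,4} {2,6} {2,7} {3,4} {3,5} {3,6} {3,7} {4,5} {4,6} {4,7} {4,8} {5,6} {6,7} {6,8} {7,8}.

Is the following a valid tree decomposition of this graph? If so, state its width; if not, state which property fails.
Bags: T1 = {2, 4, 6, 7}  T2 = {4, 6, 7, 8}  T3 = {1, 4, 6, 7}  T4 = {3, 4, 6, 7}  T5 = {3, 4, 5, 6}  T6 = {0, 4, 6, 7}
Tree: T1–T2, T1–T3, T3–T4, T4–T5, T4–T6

Yes; width 3.

Vertex coverage: the bags together contain {0, 1, 2, 3, 4, 5, 6, 7, 8}, the full vertex set. Edge coverage: each edge of G has both endpoints in at least one bag. Running intersection: for every vertex, the bags containing it form a connected subtree. All three properties hold, so this is a valid tree decomposition of width max|bag| − 1 = 3, and hence tw(G) ≤ 3.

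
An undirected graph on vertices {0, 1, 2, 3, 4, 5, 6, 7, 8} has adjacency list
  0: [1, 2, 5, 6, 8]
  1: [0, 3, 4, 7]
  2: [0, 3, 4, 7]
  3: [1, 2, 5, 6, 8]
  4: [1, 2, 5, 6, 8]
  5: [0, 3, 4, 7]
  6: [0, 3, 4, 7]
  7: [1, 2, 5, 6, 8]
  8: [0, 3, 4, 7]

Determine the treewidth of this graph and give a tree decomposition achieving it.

Treewidth 4.
One such decomposition:
Bags: B1 = {0, 3, 4, 6, 7}  B2 = {0, 1, 3, 4, 7}  B3 = {0, 3, 4, 5, 7}  B4 = {0, 3, 4, 7, 8}  B5 = {0, 2, 3, 4, 7}
Tree: B1–B2, B2–B3, B3–B4, B4–B5

The largest bag has 5 vertices, giving width 4; this decomposition certifies tw(G) ≤ 4. For the lower bound: the 5 vertex sets {4,6}, {1,7}, {3,5}, {0}, {8} are disjoint, each induces a connected subgraph, and every pair is joined by at least one edge of G. Contracting each set to a single vertex therefore yields K_{5} as a minor, and since treewidth is minor-monotone, tw(G) ≥ tw(K_{5}) = 4. Combining the bounds, tw(G) = 4.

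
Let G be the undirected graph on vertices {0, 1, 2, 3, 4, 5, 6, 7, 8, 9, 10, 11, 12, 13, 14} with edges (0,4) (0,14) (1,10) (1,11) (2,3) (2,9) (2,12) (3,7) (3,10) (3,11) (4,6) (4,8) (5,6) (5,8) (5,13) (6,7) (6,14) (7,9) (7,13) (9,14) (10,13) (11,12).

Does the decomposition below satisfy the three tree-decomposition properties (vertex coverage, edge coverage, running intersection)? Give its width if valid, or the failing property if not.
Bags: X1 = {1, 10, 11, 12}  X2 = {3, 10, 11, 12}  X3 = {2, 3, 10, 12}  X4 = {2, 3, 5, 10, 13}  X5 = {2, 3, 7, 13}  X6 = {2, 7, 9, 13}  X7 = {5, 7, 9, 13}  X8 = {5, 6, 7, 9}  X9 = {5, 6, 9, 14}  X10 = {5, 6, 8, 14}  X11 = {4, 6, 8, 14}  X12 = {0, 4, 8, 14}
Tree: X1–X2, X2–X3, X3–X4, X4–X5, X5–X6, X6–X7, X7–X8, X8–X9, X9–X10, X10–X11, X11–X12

No — bags containing vertex 5 are not connected in the tree.

A tree decomposition must satisfy three properties: every vertex lies in some bag; for every edge, both endpoints lie together in some bag; and for every vertex, the bags containing it form a connected subtree. Here bags containing vertex 5 are not connected in the tree, so the decomposition is invalid.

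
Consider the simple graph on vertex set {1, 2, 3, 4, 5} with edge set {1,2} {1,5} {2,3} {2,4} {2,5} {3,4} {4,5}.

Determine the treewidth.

2

A width-2 tree decomposition is:
Bags: B1 = {2, 4, 5}  B2 = {2, 3, 4}  B3 = {1, 2, 5}
Tree: B1–B2, B1–B3
Every bag has size at most 3, so the width is 3 − 1 = 2 and tw(G) ≤ 2. For the lower bound, the 3 vertices {1, 2, 5} are pairwise adjacent, and any tree decomposition puts a clique entirely inside one bag — forcing width ≥ 2. The upper and lower bounds meet at 2, so that is the treewidth.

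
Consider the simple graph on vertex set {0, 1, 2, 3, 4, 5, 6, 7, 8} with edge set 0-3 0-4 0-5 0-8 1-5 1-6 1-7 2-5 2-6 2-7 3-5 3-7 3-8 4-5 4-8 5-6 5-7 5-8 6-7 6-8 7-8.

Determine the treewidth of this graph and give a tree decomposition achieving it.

Treewidth 3.
One optimal decomposition is:
Bags: B1 = {0, 4, 5, 8}  B2 = {0, 3, 5, 8}  B3 = {3, 5, 7, 8}  B4 = {5, 6, 7, 8}  B5 = {1, 5, 6, 7}  B6 = {2, 5, 6, 7}
Tree: B1–B2, B2–B3, B3–B4, B4–B5, B4–B6

The largest bag has 4 vertices, giving width 3; this decomposition certifies tw(G) ≤ 3. For the lower bound, the 4 vertices {0, 3, 5, 8} are pairwise adjacent, and any tree decomposition puts a clique entirely inside one bag — forcing width ≥ 3. Hence tw(G) = 3 exactly.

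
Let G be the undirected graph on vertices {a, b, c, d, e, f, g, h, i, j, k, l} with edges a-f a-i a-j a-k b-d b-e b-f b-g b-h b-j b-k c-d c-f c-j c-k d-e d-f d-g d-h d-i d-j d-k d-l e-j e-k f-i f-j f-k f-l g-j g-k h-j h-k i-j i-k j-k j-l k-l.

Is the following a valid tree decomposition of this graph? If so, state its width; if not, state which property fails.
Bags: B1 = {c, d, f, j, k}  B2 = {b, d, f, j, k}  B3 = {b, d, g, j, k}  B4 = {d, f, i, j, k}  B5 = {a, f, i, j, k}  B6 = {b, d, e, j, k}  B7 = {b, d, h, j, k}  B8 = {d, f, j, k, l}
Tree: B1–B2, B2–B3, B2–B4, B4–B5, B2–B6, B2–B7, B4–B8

Checking the three conditions: (i) the bags cover all of {a, b, c, d, e, f, g, h, i, j, k, l}; (ii) for each edge, some bag contains both endpoints; (iii) the bags containing any fixed vertex form a subtree. All hold, so the decomposition is valid with width 5 − 1 = 4.

Yes; width 4.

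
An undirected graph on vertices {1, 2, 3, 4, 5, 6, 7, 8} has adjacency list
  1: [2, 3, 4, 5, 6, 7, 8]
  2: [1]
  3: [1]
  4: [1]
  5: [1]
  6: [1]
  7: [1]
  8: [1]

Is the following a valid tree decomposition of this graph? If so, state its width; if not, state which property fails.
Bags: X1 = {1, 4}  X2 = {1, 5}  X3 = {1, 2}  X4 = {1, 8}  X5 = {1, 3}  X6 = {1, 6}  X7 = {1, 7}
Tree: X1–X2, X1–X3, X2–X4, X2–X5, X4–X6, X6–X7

Every vertex of G appears in some bag (union = {1, 2, 3, 4, 5, 6, 7, 8}); every edge is covered by a bag; and for each vertex v the set of bags containing v is connected in the bag tree. The decomposition is therefore valid. The largest bag has 2 vertices, so the width is 1.

Yes; width 1.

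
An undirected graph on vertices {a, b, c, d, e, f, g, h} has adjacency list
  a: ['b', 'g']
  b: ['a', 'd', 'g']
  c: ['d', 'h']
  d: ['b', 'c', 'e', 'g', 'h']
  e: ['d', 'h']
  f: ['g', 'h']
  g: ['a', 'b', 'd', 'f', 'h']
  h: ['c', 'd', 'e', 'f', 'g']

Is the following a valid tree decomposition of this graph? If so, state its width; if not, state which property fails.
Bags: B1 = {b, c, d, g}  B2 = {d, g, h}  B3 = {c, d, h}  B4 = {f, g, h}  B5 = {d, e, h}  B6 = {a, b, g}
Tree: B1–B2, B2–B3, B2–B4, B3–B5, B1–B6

A tree decomposition must satisfy three properties: every vertex lies in some bag; for every edge, both endpoints lie together in some bag; and for every vertex, the bags containing it form a connected subtree. Here bags containing vertex c are not connected in the tree, so the decomposition is invalid.

No — bags containing vertex c are not connected in the tree.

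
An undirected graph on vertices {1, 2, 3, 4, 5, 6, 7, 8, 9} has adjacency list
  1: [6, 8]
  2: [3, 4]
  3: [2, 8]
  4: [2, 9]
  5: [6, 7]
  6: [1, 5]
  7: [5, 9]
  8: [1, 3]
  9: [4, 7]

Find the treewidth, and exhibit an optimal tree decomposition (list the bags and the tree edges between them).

Treewidth 2.
One such decomposition:
Bags: B1 = {1, 3, 8}  B2 = {1, 2, 3}  B3 = {1, 2, 4}  B4 = {1, 4, 9}  B5 = {1, 7, 9}  B6 = {1, 5, 7}  B7 = {1, 5, 6}
Tree: B1–B2, B2–B3, B3–B4, B4–B5, B5–B6, B6–B7

The largest bag has 3 vertices, giving width 2; this decomposition certifies tw(G) ≤ 2. For the lower bound, G contains the cycle 1–8–3–2–4–9–7–5–6–1, so G is not a forest; only forests have treewidth ≤ 1, hence tw(G) ≥ 2. Combining the bounds, tw(G) = 2.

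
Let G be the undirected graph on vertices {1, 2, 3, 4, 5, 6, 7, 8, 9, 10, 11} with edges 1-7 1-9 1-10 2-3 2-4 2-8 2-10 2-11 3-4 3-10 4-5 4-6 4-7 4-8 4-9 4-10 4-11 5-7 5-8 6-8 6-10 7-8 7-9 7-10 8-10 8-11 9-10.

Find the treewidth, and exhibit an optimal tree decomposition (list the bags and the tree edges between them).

The largest bag has 4 vertices, giving width 3; this decomposition certifies tw(G) ≤ 3. Conversely, {1, 7, 9, 10} is a clique of size 4, and the vertices of any clique must share a bag in every tree decomposition; so some bag has ≥ 4 vertices and tw(G) ≥ 3. Therefore the treewidth is 3.

Treewidth 3.
One optimal decomposition is:
Bags: B1 = {4, 7, 8, 10}  B2 = {4, 7, 9, 10}  B3 = {4, 6, 8, 10}  B4 = {4, 5, 7, 8}  B5 = {2, 4, 8, 10}  B6 = {1, 7, 9, 10}  B7 = {2, 3, 4, 10}  B8 = {2, 4, 8, 11}
Tree: B1–B2, B1–B3, B1–B4, B3–B5, B2–B6, B5–B7, B5–B8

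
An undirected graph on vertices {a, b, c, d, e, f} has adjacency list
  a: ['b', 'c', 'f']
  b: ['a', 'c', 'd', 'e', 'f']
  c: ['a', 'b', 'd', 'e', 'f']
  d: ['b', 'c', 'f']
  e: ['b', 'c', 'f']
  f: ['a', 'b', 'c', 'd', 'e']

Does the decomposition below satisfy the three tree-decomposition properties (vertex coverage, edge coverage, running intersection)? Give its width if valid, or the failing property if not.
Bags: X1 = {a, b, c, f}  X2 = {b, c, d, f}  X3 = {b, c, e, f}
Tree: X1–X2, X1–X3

Yes; width 3.

Vertex coverage: the bags together contain {a, b, c, d, e, f}, the full vertex set. Edge coverage: each edge of G has both endpoints in at least one bag. Running intersection: for every vertex, the bags containing it form a connected subtree. All three properties hold, so this is a valid tree decomposition of width max|bag| − 1 = 3, and hence tw(G) ≤ 3.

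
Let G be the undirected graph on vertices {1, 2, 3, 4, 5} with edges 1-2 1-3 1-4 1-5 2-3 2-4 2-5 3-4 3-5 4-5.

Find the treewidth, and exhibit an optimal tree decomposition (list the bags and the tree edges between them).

Treewidth 4.
One such decomposition:
Bags: B1 = {1, 2, 3, 4, 5}
Tree: (single bag)

With just one bag of size 5, the width is 5 − 1 = 4, so tw(G) ≤ 4. On the other hand G contains the 5-clique {1, 2, 3, 4, 5}. A clique must lie in a single bag of any decomposition, so no decomposition can have width below 4. Hence tw(G) = 4 exactly.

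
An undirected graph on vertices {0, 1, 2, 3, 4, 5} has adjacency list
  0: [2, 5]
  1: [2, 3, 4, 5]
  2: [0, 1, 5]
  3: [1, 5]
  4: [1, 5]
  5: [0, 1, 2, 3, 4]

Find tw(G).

2

A width-2 tree decomposition is:
Bags: B1 = {1, 2, 5}  B2 = {1, 3, 5}  B3 = {1, 4, 5}  B4 = {0, 2, 5}
Tree: B1–B2, B2–B3, B1–B4
The largest bag has 3 vertices, giving width 2; this decomposition certifies tw(G) ≤ 2. Conversely, {0, 2, 5} is a clique of size 3, and the vertices of any clique must share a bag in every tree decomposition; so some bag has ≥ 3 vertices and tw(G) ≥ 2. The upper and lower bounds meet at 2, so that is the treewidth.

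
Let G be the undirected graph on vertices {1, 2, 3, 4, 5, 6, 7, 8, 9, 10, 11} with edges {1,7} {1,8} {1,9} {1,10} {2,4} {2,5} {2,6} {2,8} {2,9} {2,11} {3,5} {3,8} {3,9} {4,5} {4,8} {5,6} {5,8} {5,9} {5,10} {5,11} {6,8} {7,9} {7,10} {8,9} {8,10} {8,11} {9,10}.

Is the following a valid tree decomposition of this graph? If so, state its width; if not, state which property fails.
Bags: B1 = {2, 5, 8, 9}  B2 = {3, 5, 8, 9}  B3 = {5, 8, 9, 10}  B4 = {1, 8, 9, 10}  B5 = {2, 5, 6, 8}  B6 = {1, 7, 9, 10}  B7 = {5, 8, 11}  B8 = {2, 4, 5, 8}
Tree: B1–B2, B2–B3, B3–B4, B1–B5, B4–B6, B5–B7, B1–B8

A tree decomposition must satisfy three properties: every vertex lies in some bag; for every edge, both endpoints lie together in some bag; and for every vertex, the bags containing it form a connected subtree. Here edge (2,11) lies in no bag, so the decomposition is invalid.

No — edge (2,11) lies in no bag.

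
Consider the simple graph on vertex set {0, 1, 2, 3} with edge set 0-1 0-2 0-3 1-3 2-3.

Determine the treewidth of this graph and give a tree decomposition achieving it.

Treewidth 2.
Bags: B1 = {0, 1, 3}  B2 = {0, 2, 3}
Tree: B1–B2

Every bag has size at most 3, so the width is 3 − 1 = 2 and tw(G) ≤ 2. On the other hand G contains the 3-clique {0, 1, 3}. A clique must lie in a single bag of any decomposition, so no decomposition can have width below 2. The upper and lower bounds meet at 2, so that is the treewidth.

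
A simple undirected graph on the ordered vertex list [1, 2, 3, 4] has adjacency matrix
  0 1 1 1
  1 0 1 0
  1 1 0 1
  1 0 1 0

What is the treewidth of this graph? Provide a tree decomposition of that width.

Every bag has size at most 3, so the width is 3 − 1 = 2 and tw(G) ≤ 2. Conversely, {1, 2, 3} is a clique of size 3, and the vertices of any clique must share a bag in every tree decomposition; so some bag has ≥ 3 vertices and tw(G) ≥ 2. Hence tw(G) = 2 exactly.

Treewidth 2.
Bags: B1 = {1, 2, 3}  B2 = {1, 3, 4}
Tree: B1–B2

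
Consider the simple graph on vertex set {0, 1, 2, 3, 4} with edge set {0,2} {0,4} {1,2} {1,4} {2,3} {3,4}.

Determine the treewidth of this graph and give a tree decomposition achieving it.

The largest bag has 3 vertices, giving width 2; this decomposition certifies tw(G) ≤ 2. For the lower bound, G contains the cycle 4–3–2–1–4, so G is not a forest; only forests have treewidth ≤ 1, hence tw(G) ≥ 2. The upper and lower bounds meet at 2, so that is the treewidth.

Treewidth 2.
One optimal decomposition is:
Bags: B1 = {2, 3, 4}  B2 = {1, 2, 4}  B3 = {0, 2, 4}
Tree: B1–B2, B2–B3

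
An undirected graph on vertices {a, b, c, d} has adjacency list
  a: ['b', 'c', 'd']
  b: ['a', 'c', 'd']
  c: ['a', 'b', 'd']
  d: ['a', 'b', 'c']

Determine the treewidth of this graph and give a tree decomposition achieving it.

With just one bag of size 4, the width is 4 − 1 = 3, so tw(G) ≤ 3. For the lower bound, the 4 vertices {a, b, c, d} are pairwise adjacent, and any tree decomposition puts a clique entirely inside one bag — forcing width ≥ 3. Combining the bounds, tw(G) = 3.

Treewidth 3.
Bags: B1 = {a, b, c, d}
Tree: (single bag)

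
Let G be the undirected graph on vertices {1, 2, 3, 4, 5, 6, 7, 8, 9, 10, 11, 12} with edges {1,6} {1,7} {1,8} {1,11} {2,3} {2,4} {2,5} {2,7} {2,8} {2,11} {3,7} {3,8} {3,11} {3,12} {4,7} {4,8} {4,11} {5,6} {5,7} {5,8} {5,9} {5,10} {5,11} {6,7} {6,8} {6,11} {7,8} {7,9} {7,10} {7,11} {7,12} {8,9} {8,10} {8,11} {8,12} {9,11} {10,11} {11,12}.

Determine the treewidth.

A width-4 tree decomposition is:
Bags: B1 = {2, 3, 7, 8, 11}  B2 = {2, 5, 7, 8, 11}  B3 = {3, 7, 8, 11, 12}  B4 = {5, 7, 8, 10, 11}  B5 = {5, 6, 7, 8, 11}  B6 = {5, 7, 8, 9, 11}  B7 = {1, 6, 7, 8, 11}  B8 = {2, 4, 7, 8, 11}
Tree: B1–B2, B1–B3, B2–B4, B2–B5, B5–B6, B5–B7, B1–B8
Every bag has size at most 5, so the width is 5 − 1 = 4 and tw(G) ≤ 4. Conversely, {1, 6, 7, 8, 11} is a clique of size 5, and the vertices of any clique must share a bag in every tree decomposition; so some bag has ≥ 5 vertices and tw(G) ≥ 4. Therefore the treewidth is 4.

4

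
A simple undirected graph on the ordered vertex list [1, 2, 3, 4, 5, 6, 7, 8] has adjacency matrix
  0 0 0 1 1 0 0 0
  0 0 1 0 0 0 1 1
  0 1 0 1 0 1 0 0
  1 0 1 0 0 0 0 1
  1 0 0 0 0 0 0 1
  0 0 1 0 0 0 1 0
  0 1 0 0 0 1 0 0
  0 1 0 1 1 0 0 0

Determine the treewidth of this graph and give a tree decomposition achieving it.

The largest bag has 3 vertices, giving width 2; this decomposition certifies tw(G) ≤ 2. For the lower bound, G contains the cycle 1–5–8–4–1, so G is not a forest; only forests have treewidth ≤ 1, hence tw(G) ≥ 2. Combining the bounds, tw(G) = 2.

Treewidth 2.
One optimal decomposition is:
Bags: B1 = {1, 4, 5}  B2 = {4, 5, 8}  B3 = {3, 4, 8}  B4 = {2, 3, 8}  B5 = {2, 3, 6}  B6 = {2, 6, 7}
Tree: B1–B2, B2–B3, B3–B4, B4–B5, B5–B6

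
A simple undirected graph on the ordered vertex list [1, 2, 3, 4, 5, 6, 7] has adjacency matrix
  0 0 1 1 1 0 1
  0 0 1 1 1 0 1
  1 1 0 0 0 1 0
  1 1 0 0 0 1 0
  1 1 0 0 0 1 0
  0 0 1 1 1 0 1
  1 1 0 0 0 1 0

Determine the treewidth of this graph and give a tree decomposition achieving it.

Treewidth 3.
One optimal decomposition is:
Bags: B1 = {1, 2, 6, 7}  B2 = {1, 2, 4, 6}  B3 = {1, 2, 3, 6}  B4 = {1, 2, 5, 6}
Tree: B1–B2, B2–B3, B3–B4

The largest bag has 4 vertices, giving width 3; this decomposition certifies tw(G) ≤ 3. For the lower bound: the 4 vertex sets {1,7}, {4,6}, {2}, {3} are disjoint, each induces a connected subgraph, and every pair is joined by at least one edge of G. Contracting each set to a single vertex therefore yields K_{4} as a minor, and since treewidth is minor-monotone, tw(G) ≥ tw(K_{4}) = 3. Therefore the treewidth is 3.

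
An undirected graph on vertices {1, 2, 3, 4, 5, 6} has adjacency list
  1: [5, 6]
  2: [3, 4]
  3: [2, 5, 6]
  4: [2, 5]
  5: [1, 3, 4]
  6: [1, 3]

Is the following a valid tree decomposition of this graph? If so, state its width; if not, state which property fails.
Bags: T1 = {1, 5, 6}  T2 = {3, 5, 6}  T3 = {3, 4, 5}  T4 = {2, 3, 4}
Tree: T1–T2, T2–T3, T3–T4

Vertex coverage: the bags together contain {1, 2, 3, 4, 5, 6}, the full vertex set. Edge coverage: each edge of G has both endpoints in at least one bag. Running intersection: for every vertex, the bags containing it form a connected subtree. All three properties hold, so this is a valid tree decomposition of width max|bag| − 1 = 2, and hence tw(G) ≤ 2.

Yes; width 2.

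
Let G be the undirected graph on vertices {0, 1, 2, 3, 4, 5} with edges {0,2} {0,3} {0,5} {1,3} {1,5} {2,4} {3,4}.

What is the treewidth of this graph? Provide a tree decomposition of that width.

Treewidth 2.
Bags: B1 = {0, 2, 4}  B2 = {0, 3, 4}  B3 = {0, 3, 5}  B4 = {1, 3, 5}
Tree: B1–B2, B2–B3, B3–B4

Each bag holds 3 vertices, so the decomposition has width 2, which upper-bounds the treewidth. The edges 2–4–3–0–2 form a cycle, so G is not a tree and its treewidth is at least 2. The upper and lower bounds meet at 2, so that is the treewidth.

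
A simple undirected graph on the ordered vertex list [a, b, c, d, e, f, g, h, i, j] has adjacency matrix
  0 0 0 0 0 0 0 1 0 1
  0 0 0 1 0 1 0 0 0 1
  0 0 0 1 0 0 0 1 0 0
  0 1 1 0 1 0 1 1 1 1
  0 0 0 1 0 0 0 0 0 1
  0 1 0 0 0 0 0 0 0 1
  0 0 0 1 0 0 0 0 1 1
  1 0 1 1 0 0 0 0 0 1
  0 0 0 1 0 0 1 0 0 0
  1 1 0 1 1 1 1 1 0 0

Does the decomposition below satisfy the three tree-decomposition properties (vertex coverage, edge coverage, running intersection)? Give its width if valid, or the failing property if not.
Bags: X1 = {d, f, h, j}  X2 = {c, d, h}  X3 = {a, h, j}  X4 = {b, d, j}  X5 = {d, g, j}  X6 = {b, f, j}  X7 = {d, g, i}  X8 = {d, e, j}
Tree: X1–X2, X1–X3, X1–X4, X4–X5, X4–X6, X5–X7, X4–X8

A tree decomposition must satisfy three properties: every vertex lies in some bag; for every edge, both endpoints lie together in some bag; and for every vertex, the bags containing it form a connected subtree. Here bags containing vertex f are not connected in the tree, so the decomposition is invalid.

No — bags containing vertex f are not connected in the tree.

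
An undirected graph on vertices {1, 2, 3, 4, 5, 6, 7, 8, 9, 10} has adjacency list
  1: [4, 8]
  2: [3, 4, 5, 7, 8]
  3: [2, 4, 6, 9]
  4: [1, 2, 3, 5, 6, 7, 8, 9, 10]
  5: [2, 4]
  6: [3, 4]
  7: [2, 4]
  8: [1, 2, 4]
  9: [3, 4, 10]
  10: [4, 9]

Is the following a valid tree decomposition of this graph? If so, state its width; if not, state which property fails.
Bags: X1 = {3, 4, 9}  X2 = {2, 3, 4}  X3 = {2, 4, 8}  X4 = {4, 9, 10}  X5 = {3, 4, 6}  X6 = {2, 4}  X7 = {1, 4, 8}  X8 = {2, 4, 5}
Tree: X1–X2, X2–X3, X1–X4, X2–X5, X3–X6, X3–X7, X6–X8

A tree decomposition must satisfy three properties: every vertex lies in some bag; for every edge, both endpoints lie together in some bag; and for every vertex, the bags containing it form a connected subtree. Here vertex 7 appears in no bag, so the decomposition is invalid.

No — vertex 7 appears in no bag.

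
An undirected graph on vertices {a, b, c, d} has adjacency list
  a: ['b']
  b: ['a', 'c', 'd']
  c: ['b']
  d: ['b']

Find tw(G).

1

A width-1 tree decomposition is:
Bags: B1 = {b, d}  B2 = {b, c}  B3 = {a, b}
Tree: B1–B2, B2–B3
The largest bag has 2 vertices, giving width 1; this decomposition certifies tw(G) ≤ 1. Since G has at least one edge (e.g. d–b), it is not an edgeless graph, so tw(G) ≥ 1. Hence tw(G) = 1 exactly.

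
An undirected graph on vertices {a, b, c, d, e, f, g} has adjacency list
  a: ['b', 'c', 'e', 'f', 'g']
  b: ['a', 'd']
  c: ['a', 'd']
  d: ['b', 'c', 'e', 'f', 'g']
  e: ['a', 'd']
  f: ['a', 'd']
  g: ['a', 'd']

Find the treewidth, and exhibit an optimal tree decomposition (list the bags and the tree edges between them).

Every bag has size at most 3, so the width is 3 − 1 = 2 and tw(G) ≤ 2. For the lower bound, G contains the cycle d–f–a–g–d, so G is not a forest; only forests have treewidth ≤ 1, hence tw(G) ≥ 2. Therefore the treewidth is 2.

Treewidth 2.
One such decomposition:
Bags: B1 = {a, d, f}  B2 = {a, d, g}  B3 = {a, b, d}  B4 = {a, d, e}  B5 = {a, c, d}
Tree: B1–B2, B2–B3, B3–B4, B4–B5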